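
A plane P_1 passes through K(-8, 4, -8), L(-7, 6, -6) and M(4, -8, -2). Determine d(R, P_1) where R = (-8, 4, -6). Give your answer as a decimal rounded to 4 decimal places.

1.3333

KL = (1, 2, 2), KM = (12, -12, 6); a normal to P_1 is KL × KM = (36, 18, -36).
Using K: P_1 has equation 36x + 18y - 36z = 72.
n·R − d = (36)·(-8) + (18)·(4) + (-36)·(-6) − 72 = -72; |n| = √2916.
Distance = |-72| / √2916 = 72/√2916 ≈ 1.3333.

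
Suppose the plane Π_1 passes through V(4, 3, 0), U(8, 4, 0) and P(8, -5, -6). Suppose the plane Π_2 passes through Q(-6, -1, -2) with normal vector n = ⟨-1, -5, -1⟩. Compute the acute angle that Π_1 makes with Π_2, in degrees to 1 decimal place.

69.9

VU = (4, 1, 0), VP = (4, -8, -6); a normal to Π_1 is VU × VP = (-6, 24, -36).
Using V: Π_1 has equation -6x + 24y - 36z = 48.
Π_2: n·r = n·Q gives -x - 5y - z = 13.
cos θ = |n₁·n₂| / (|n₁||n₂|) = |-78| / (√1908 · √27).
θ = arccos(0.34366) ≈ 69.9°.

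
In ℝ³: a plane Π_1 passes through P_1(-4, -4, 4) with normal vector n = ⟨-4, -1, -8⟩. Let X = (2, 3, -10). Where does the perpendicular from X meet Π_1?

(6, 4, -2)

Π_1: n·r = n·P_1 gives -4x - y - 8z = -12.
Foot = X − λn with λ = (n·X − d)/|n|² = (69 − (-12))/81 = 1.
Foot = (2, 3, -10) − 1·(-4, -1, -8) = (6, 4, -2).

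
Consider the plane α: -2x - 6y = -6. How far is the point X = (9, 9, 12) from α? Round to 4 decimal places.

n·X − d = (-2)·(9) + (-6)·(9) + (0)·(12) − (-6) = -66; |n| = √40.
Distance = |-66| / √40 = 66/√40 ≈ 10.4355.

10.4355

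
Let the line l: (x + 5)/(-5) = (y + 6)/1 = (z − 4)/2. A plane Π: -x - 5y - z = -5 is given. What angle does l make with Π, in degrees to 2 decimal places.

4.03

l has direction (-5, 1, 2) through (-5, -6, 4).
sin θ = |n·v| / (|n||v|) = |-2| / (√27 · √30) = 0.07027.
θ ≈ 4.03°.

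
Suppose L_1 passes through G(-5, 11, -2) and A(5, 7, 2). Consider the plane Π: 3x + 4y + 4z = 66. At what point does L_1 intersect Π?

(10, 5, 4)

A direction vector for L_1 is A − G = (10, -4, 4).
Substitute r = (-5, 11, -2) + t(10, -4, 4) into the plane: 21 + 30t = 66, so t = 3/2.
Intersection: (-5, 11, -2) + (3/2)·(10, -4, 4) = (10, 5, 4).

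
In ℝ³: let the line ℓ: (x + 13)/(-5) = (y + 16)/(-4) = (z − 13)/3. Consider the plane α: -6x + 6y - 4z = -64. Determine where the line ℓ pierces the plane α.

ℓ has direction (-5, -4, 3) through (-13, -16, 13).
Substitute r = (-13, -16, 13) + t(-5, -4, 3) into the plane: -70 + (-6)t = -64, so t = -1.
Intersection: (-13, -16, 13) + (-1)·(-5, -4, 3) = (-8, -12, 10).

(-8, -12, 10)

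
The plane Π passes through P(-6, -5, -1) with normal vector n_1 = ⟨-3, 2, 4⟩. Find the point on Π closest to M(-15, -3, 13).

(-6, -9, 1)

Π: n_1·r = n_1·P gives -3x + 2y + 4z = 4.
Foot = M − λn with λ = (n·M − d)/|n|² = (91 − 4)/29 = 3.
Foot = (-15, -3, 13) − 3·(-3, 2, 4) = (-6, -9, 1).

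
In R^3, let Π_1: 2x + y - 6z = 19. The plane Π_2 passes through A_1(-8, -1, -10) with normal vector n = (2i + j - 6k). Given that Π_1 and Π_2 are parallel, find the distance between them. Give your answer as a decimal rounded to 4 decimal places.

3.7482

Π_2: n·r = n·A_1 gives 2x + y - 6z = 43.
Same normal n = (2, 1, -6) with |n| = √41; distance = |19 − 43| / |n| = 24/√41 ≈ 3.7482.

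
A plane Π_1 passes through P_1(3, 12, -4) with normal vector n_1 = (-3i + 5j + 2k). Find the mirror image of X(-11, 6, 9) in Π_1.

(-5, -4, 5)

Π_1: n_1·r = n_1·P_1 gives -3x + 5y + 2z = 43.
λ = (n·X − d)/|n|² = (81 − 43)/38 = 1.
Reflection = X − 2λn = (-11, 6, 9) − 2·(-3, 5, 2) = (-5, -4, 5).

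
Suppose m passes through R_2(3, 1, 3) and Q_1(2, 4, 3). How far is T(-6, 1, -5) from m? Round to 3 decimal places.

11.700

A direction vector for m is Q_1 − R_2 = (-1, 3, 0).
Taking (3, 1, 3) on m with direction v = (-1, 3, 0): w = T − (3, 1, 3) = (-9, 0, -8), and w × v = (24, 8, -27).
Distance = |w × v| / |v| = √1369 / √10 ≈ 11.700.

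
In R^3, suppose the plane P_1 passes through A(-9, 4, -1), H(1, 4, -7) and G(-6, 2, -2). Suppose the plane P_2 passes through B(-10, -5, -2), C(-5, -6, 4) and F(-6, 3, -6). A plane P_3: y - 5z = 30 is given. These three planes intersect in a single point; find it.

(-3, 5, -5)

AH = (10, 0, -6), AG = (3, -2, -1); a normal to P_1 is AH × AG = (-12, -8, -20).
Using A: P_1 has equation -12x - 8y - 20z = 96.
BC = (5, -1, 6), BF = (4, 8, -4); a normal to P_2 is BC × BF = (-44, 44, 44).
Using B: P_2 has equation -44x + 44y + 44z = 132.
Solving the 3×3 linear system -12x - 8y - 20z = 96, -44x + 44y + 44z = 132, y - 5z = 30 (e.g. by elimination or Cramer's rule, determinant = 5808) gives (-3, 5, -5).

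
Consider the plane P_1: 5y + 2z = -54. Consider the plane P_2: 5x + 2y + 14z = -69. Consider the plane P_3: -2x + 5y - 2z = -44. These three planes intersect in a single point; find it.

(9, -8, -7)

Solving the 3×3 linear system 5y + 2z = -54, 5x + 2y + 14z = -69, -2x + 5y - 2z = -44 (e.g. by elimination or Cramer's rule, determinant = -32) gives (9, -8, -7).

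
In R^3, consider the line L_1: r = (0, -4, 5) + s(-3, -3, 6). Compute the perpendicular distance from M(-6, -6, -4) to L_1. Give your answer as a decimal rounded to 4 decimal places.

10.2144

Taking (0, -4, 5) on L_1 with direction v = (-3, -3, 6): w = M − (0, -4, 5) = (-6, -2, -9), and w × v = (-39, 63, 12).
Distance = |w × v| / |v| = √5634 / √54 ≈ 10.2144.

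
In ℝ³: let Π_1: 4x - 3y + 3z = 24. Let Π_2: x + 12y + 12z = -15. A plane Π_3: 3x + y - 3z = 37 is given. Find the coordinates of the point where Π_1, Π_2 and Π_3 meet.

Solving the 3×3 linear system 4x - 3y + 3z = 24, x + 12y + 12z = -15, 3x + y - 3z = 37 (e.g. by elimination or Cramer's rule, determinant = -414) gives (9, 1, -3).

(9, 1, -3)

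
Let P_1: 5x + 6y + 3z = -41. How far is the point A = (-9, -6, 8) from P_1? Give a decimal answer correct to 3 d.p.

1.912

n·A − d = (5)·(-9) + (6)·(-6) + (3)·(8) − (-41) = -16; |n| = √70.
Distance = |-16| / √70 = 16/√70 ≈ 1.912.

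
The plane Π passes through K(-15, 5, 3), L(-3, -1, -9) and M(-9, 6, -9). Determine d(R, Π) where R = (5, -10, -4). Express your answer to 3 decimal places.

2.189

KL = (12, -6, -12), KM = (6, 1, -12); a normal to Π is KL × KM = (84, 72, 48).
Using K: Π has equation 84x + 72y + 48z = -756.
n·R − d = (84)·(5) + (72)·(-10) + (48)·(-4) − (-756) = 264; |n| = √14544.
Distance = |264| / √14544 = 264/√14544 ≈ 2.189.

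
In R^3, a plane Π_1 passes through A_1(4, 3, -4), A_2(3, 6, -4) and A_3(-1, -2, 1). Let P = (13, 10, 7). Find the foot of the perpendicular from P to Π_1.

A_1A_2 = (-1, 3, 0), A_1A_3 = (-5, -5, 5); a normal to Π_1 is A_1A_2 × A_1A_3 = (15, 5, 20).
Using A_1: Π_1 has equation 15x + 5y + 20z = -5.
Foot = P − λn with λ = (n·P − d)/|n|² = (385 − (-5))/650 = 3/5.
Foot = (13, 10, 7) − (3/5)·(15, 5, 20) = (4, 7, -5).

(4, 7, -5)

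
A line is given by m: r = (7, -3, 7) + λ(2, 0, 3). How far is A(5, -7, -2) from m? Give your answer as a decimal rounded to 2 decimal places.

5.20

Taking (7, -3, 7) on m with direction v = (2, 0, 3): w = A − (7, -3, 7) = (-2, -4, -9), and w × v = (-12, -12, 8).
Distance = |w × v| / |v| = √352 / √13 ≈ 5.20.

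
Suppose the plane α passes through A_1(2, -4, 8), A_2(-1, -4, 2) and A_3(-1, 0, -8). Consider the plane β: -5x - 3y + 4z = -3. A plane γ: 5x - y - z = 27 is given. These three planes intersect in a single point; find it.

A_1A_2 = (-3, 0, -6), A_1A_3 = (-3, 4, -16); a normal to α is A_1A_2 × A_1A_3 = (24, -30, -12).
Using A_1: α has equation 24x - 30y - 12z = 72.
Solving the 3×3 linear system 24x - 30y - 12z = 72, -5x - 3y + 4z = -3, 5x - y - z = 27 (e.g. by elimination or Cramer's rule, determinant = -522) gives (7, 0, 8).

(7, 0, 8)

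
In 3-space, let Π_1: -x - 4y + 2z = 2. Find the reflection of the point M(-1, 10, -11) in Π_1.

λ = (n·M − d)/|n|² = (-61 − 2)/21 = -3.
Reflection = M − 2λn = (-1, 10, -11) − (-6)·(-1, -4, 2) = (-7, -14, 1).

(-7, -14, 1)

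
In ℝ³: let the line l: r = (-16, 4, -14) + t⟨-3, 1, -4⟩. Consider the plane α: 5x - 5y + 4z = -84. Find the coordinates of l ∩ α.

Substitute r = (-16, 4, -14) + t(-3, 1, -4) into the plane: -156 + (-36)t = -84, so t = -2.
Intersection: (-16, 4, -14) + (-2)·(-3, 1, -4) = (-10, 2, -6).

(-10, 2, -6)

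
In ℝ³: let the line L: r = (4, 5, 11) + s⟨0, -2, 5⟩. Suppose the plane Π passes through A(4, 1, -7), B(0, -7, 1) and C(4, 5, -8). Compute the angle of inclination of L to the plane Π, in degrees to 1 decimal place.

27.3

AB = (-4, -8, 8), AC = (0, 4, -1); a normal to Π is AB × AC = (-24, -4, -16).
Using A: Π has equation -24x - 4y - 16z = 12.
sin θ = |n·v| / (|n||v|) = |-72| / (√848 · √29) = 0.45913.
θ ≈ 27.3°.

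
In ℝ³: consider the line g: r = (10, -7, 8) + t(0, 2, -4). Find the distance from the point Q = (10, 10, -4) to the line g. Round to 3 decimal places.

Taking (10, -7, 8) on g with direction v = (0, 2, -4): w = Q − (10, -7, 8) = (0, 17, -12), and w × v = (-44, 0, 0).
Distance = |w × v| / |v| = √1936 / √20 ≈ 9.839.

9.839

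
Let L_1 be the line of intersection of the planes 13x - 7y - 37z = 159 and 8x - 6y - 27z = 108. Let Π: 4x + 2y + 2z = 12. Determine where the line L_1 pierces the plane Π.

(3, 4, -4)

Direction of L_1: (13, -7, -37) × (8, -6, -27) = (-33, 55, -22).
A point on L_1: solving the two plane equations with x = 6 gives (6, -1, -2).
Substitute r = (6, -1, -2) + t(-33, 55, -22) into the plane: 18 + (-66)t = 12, so t = 1/11.
Intersection: (6, -1, -2) + (1/11)·(-33, 55, -22) = (3, 4, -4).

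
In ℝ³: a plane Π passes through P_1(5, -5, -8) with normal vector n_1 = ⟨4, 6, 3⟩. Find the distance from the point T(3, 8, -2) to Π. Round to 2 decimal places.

Π: n_1·r = n_1·P_1 gives 4x + 6y + 3z = -34.
n·T − d = (4)·(3) + (6)·(8) + (3)·(-2) − (-34) = 88; |n| = √61.
Distance = |88| / √61 = 88/√61 ≈ 11.27.

11.27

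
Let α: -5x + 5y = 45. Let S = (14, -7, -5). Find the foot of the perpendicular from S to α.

(-1, 8, -5)

Foot = S − λn with λ = (n·S − d)/|n|² = (-105 − 45)/50 = -3.
Foot = (14, -7, -5) − (-3)·(-5, 5, 0) = (-1, 8, -5).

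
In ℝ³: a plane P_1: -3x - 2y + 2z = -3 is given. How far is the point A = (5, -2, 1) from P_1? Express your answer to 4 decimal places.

n·A − d = (-3)·(5) + (-2)·(-2) + (2)·(1) − (-3) = -6; |n| = √17.
Distance = |-6| / √17 = 6/√17 ≈ 1.4552.

1.4552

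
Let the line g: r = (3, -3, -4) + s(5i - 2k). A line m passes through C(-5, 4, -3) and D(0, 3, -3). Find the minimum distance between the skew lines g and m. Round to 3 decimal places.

A direction vector for m is D − C = (5, -1, 0).
Common perpendicular direction n = (5, 0, -2) × (5, -1, 0) = (-2, -10, -5).
With w = (-5, 4, -3) − (3, -3, -4) = (-8, 7, 1), w · n = -59.
Distance = |w · n| / |n| = |-59| / √129 ≈ 5.195.

5.195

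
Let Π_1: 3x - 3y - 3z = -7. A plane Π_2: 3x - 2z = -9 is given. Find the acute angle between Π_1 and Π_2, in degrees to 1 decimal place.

36.8

cos θ = |n₁·n₂| / (|n₁||n₂|) = |15| / (√27 · √13).
θ = arccos(0.80064) ≈ 36.8°.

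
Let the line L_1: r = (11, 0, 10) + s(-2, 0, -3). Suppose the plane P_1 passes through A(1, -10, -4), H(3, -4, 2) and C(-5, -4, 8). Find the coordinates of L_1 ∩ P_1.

AH = (2, 6, 6), AC = (-6, 6, 12); a normal to P_1 is AH × AC = (36, -60, 48).
Using A: P_1 has equation 36x - 60y + 48z = 444.
Substitute r = (11, 0, 10) + t(-2, 0, -3) into the plane: 876 + (-216)t = 444, so t = 2.
Intersection: (11, 0, 10) + 2·(-2, 0, -3) = (7, 0, 4).

(7, 0, 4)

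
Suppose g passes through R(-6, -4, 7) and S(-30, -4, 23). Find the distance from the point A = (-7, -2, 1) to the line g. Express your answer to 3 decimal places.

A direction vector for g is S − R = (-24, 0, 16).
Taking (-6, -4, 7) on g with direction v = (-24, 0, 16): w = A − (-6, -4, 7) = (-1, 2, -6), and w × v = (32, 160, 48).
Distance = |w × v| / |v| = √28928 / √832 ≈ 5.897.

5.897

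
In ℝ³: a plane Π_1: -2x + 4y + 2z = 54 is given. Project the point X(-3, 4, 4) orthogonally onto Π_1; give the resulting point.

(-5, 8, 6)

Foot = X − λn with λ = (n·X − d)/|n|² = (30 − 54)/24 = -1.
Foot = (-3, 4, 4) − (-1)·(-2, 4, 2) = (-5, 8, 6).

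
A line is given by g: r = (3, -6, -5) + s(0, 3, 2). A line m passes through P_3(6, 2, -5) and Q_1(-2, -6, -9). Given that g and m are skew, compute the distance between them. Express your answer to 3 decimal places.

3.983

A direction vector for m is Q_1 − P_3 = (-8, -8, -4).
Common perpendicular direction n = (0, 3, 2) × (-8, -8, -4) = (4, -16, 24).
With w = (6, 2, -5) − (3, -6, -5) = (3, 8, 0), w · n = -116.
Distance = |w · n| / |n| = |-116| / √848 ≈ 3.983.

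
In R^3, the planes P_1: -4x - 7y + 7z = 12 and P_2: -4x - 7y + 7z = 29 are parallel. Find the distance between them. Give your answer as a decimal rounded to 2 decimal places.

1.59

Same normal n = (-4, -7, 7) with |n| = √114; distance = |12 − 29| / |n| = 17/√114 ≈ 1.59.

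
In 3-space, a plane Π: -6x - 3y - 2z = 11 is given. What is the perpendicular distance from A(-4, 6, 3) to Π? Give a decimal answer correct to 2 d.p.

n·A − d = (-6)·(-4) + (-3)·(6) + (-2)·(3) − 11 = -11; |n| = √49.
Distance = |-11| / √49 = 11/√49 ≈ 1.57.

1.57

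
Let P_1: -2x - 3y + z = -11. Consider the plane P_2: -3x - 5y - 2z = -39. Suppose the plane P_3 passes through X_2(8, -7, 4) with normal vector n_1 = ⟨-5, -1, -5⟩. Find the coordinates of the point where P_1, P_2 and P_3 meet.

(4, 3, 6)

P_3: n_1·r = n_1·X_2 gives -5x - y - 5z = -53.
Solving the 3×3 linear system -2x - 3y + z = -11, -3x - 5y - 2z = -39, -5x - y - 5z = -53 (e.g. by elimination or Cramer's rule, determinant = -53) gives (4, 3, 6).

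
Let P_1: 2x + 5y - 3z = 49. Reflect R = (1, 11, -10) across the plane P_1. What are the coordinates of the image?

(-3, 1, -4)

λ = (n·R − d)/|n|² = (87 − 49)/38 = 1.
Reflection = R − 2λn = (1, 11, -10) − 2·(2, 5, -3) = (-3, 1, -4).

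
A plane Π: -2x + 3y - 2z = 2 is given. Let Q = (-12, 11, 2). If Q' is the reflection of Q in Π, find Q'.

λ = (n·Q − d)/|n|² = (53 − 2)/17 = 3.
Reflection = Q − 2λn = (-12, 11, 2) − 6·(-2, 3, -2) = (0, -7, 14).

(0, -7, 14)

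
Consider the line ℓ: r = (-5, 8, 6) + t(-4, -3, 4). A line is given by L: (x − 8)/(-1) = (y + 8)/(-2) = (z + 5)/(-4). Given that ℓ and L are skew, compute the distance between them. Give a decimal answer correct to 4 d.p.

L has direction (-1, -2, -4) through (8, -8, -5).
Common perpendicular direction n = (-4, -3, 4) × (-1, -2, -4) = (20, -20, 5).
With w = (8, -8, -5) − (-5, 8, 6) = (13, -16, -11), w · n = 525.
Distance = |w · n| / |n| = |525| / √825 ≈ 18.2782.

18.2782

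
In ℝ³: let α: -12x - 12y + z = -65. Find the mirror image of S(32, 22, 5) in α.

(-16, -26, 9)

λ = (n·S − d)/|n|² = (-643 − (-65))/289 = -2.
Reflection = S − 2λn = (32, 22, 5) − (-4)·(-12, -12, 1) = (-16, -26, 9).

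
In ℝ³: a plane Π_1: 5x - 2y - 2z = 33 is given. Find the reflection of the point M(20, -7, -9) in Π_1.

λ = (n·M − d)/|n|² = (132 − 33)/33 = 3.
Reflection = M − 2λn = (20, -7, -9) − 6·(5, -2, -2) = (-10, 5, 3).

(-10, 5, 3)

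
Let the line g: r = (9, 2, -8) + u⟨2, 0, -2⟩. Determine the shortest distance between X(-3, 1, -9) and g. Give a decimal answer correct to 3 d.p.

Taking (9, 2, -8) on g with direction v = (2, 0, -2): w = X − (9, 2, -8) = (-12, -1, -1), and w × v = (2, -26, 2).
Distance = |w × v| / |v| = √684 / √8 ≈ 9.247.

9.247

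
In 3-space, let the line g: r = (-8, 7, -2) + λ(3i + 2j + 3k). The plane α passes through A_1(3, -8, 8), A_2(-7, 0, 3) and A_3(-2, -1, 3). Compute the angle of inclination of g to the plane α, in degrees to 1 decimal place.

A_1A_2 = (-10, 8, -5), A_1A_3 = (-5, 7, -5); a normal to α is A_1A_2 × A_1A_3 = (-5, -25, -30).
Using A_1: α has equation -5x - 25y - 30z = -55.
sin θ = |n·v| / (|n||v|) = |-155| / (√1550 · √22) = 0.83937.
θ ≈ 57.1°.

57.1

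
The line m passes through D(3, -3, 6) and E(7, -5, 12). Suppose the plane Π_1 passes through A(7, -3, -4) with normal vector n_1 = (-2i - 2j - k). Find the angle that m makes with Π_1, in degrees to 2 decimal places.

A direction vector for m is E − D = (4, -2, 6).
Π_1: n_1·r = n_1·A gives -2x - 2y - z = -4.
sin θ = |n·v| / (|n||v|) = |-10| / (√9 · √56) = 0.44544.
θ ≈ 26.45°.

26.45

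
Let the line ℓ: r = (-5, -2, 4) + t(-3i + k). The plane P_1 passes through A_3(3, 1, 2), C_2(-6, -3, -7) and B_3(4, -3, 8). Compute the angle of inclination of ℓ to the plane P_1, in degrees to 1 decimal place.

54.9

A_3C_2 = (-9, -4, -9), A_3B_3 = (1, -4, 6); a normal to P_1 is A_3C_2 × A_3B_3 = (-60, 45, 40).
Using A_3: P_1 has equation -60x + 45y + 40z = -55.
sin θ = |n·v| / (|n||v|) = |220| / (√7225 · √10) = 0.81847.
θ ≈ 54.9°.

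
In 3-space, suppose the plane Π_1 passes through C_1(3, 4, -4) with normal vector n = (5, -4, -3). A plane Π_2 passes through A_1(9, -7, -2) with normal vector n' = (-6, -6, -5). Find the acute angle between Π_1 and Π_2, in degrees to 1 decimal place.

Π_1: n·r = n·C_1 gives 5x - 4y - 3z = 11.
Π_2: n'·r = n'·A_1 gives -6x - 6y - 5z = -2.
cos θ = |n₁·n₂| / (|n₁||n₂|) = |9| / (√50 · √97).
θ = arccos(0.12923) ≈ 82.6°.

82.6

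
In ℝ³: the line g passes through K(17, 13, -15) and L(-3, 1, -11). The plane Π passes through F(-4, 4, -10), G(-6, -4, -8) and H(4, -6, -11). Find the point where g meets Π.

A direction vector for g is L − K = (-20, -12, 4).
FG = (-2, -8, 2), FH = (8, -10, -1); a normal to Π is FG × FH = (28, 14, 84).
Using F: Π has equation 28x + 14y + 84z = -896.
Substitute r = (17, 13, -15) + t(-20, -12, 4) into the plane: -602 + (-392)t = -896, so t = 3/4.
Intersection: (17, 13, -15) + (3/4)·(-20, -12, 4) = (2, 4, -12).

(2, 4, -12)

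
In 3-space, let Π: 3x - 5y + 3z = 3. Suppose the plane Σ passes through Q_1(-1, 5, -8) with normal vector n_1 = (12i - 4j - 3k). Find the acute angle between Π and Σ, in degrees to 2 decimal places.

56.54

Σ: n_1·r = n_1·Q_1 gives 12x - 4y - 3z = -8.
cos θ = |n₁·n₂| / (|n₁||n₂|) = |47| / (√43 · √169).
θ = arccos(0.55134) ≈ 56.54°.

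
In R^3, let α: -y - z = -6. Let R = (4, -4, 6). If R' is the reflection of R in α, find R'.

λ = (n·R − d)/|n|² = (-2 − (-6))/2 = 2.
Reflection = R − 2λn = (4, -4, 6) − 4·(0, -1, -1) = (4, 0, 10).

(4, 0, 10)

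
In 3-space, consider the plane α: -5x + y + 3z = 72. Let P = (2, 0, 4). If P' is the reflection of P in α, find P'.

(-18, 4, 16)

λ = (n·P − d)/|n|² = (2 − 72)/35 = -2.
Reflection = P − 2λn = (2, 0, 4) − (-4)·(-5, 1, 3) = (-18, 4, 16).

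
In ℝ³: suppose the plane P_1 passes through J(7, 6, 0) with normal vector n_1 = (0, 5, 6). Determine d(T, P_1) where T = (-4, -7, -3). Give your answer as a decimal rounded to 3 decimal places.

10.627

P_1: n_1·r = n_1·J gives 5y + 6z = 30.
n·T − d = (0)·(-4) + (5)·(-7) + (6)·(-3) − 30 = -83; |n| = √61.
Distance = |-83| / √61 = 83/√61 ≈ 10.627.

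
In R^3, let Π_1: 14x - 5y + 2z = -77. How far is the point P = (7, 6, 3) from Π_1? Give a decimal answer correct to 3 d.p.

n·P − d = (14)·(7) + (-5)·(6) + (2)·(3) − (-77) = 151; |n| = √225.
Distance = |151| / √225 = 151/√225 ≈ 10.067.

10.067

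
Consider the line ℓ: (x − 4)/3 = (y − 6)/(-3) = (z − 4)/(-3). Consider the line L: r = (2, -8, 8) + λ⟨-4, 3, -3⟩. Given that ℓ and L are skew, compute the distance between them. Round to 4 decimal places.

ℓ has direction (3, -3, -3) through (4, 6, 4).
Common perpendicular direction n = (3, -3, -3) × (-4, 3, -3) = (18, 21, -3).
With w = (2, -8, 8) − (4, 6, 4) = (-2, -14, 4), w · n = -342.
Distance = |w · n| / |n| = |-342| / √774 ≈ 12.2929.

12.2929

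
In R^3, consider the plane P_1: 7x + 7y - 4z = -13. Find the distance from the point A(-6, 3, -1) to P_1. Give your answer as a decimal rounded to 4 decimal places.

n·A − d = (7)·(-6) + (7)·(3) + (-4)·(-1) − (-13) = -4; |n| = √114.
Distance = |-4| / √114 = 4/√114 ≈ 0.3746.

0.3746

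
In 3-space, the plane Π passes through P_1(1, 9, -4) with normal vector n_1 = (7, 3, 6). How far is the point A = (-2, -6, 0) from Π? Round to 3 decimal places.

Π: n_1·r = n_1·P_1 gives 7x + 3y + 6z = 10.
n·A − d = (7)·(-2) + (3)·(-6) + (6)·(0) − 10 = -42; |n| = √94.
Distance = |-42| / √94 = 42/√94 ≈ 4.332.

4.332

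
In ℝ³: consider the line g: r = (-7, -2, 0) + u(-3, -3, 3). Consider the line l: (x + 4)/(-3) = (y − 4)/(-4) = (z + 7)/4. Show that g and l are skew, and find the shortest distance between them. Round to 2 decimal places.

0.71

l has direction (-3, -4, 4) through (-4, 4, -7).
Common perpendicular direction n = (-3, -3, 3) × (-3, -4, 4) = (0, 3, 3).
With w = (-4, 4, -7) − (-7, -2, 0) = (3, 6, -7), w · n = -3.
Since n ≠ 0 the lines are not parallel, and w · n = -3 ≠ 0 so they do not intersect; hence they are skew.
Distance = |w · n| / |n| = |-3| / √18 ≈ 0.71.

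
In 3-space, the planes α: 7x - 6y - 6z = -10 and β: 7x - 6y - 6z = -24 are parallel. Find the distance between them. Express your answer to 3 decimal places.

1.273

Same normal n = (7, -6, -6) with |n| = √121; distance = |-10 − (-24)| / |n| = 14/√121 ≈ 1.273.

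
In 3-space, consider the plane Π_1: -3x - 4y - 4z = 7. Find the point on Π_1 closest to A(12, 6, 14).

(3, -6, 2)

Foot = A − λn with λ = (n·A − d)/|n|² = (-116 − 7)/41 = -3.
Foot = (12, 6, 14) − (-3)·(-3, -4, -4) = (3, -6, 2).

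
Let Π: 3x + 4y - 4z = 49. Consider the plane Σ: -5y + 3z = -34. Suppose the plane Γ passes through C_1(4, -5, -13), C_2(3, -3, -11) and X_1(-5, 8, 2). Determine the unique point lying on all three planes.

C_1C_2 = (-1, 2, 2), C_1X_1 = (-9, 13, 15); a normal to Γ is C_1C_2 × C_1X_1 = (4, -3, 5).
Using C_1: Γ has equation 4x - 3y + 5z = -34.
Solving the 3×3 linear system 3x + 4y - 4z = 49, -5y + 3z = -34, 4x - 3y + 5z = -34 (e.g. by elimination or Cramer's rule, determinant = -80) gives (3, 2, -8).

(3, 2, -8)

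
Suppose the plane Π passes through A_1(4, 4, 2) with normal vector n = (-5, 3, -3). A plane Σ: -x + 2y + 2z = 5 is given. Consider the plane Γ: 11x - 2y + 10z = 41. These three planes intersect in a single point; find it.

Π: n·r = n·A_1 gives -5x + 3y - 3z = -14.
Solving the 3×3 linear system -5x + 3y - 3z = -14, -x + 2y + 2z = 5, 11x - 2y + 10z = 41 (e.g. by elimination or Cramer's rule, determinant = 36) gives (1, 0, 3).

(1, 0, 3)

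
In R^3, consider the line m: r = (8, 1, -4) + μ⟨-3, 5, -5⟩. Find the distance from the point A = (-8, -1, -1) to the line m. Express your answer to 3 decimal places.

Taking (8, 1, -4) on m with direction v = (-3, 5, -5): w = A − (8, 1, -4) = (-16, -2, 3), and w × v = (-5, -89, -86).
Distance = |w × v| / |v| = √15342 / √59 ≈ 16.126.

16.126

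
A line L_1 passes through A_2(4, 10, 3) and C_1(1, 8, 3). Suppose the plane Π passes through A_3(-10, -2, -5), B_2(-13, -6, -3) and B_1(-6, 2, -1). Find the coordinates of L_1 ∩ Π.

A direction vector for L_1 is C_1 − A_2 = (-3, -2, 0).
A_3B_2 = (-3, -4, 2), A_3B_1 = (4, 4, 4); a normal to Π is A_3B_2 × A_3B_1 = (-24, 20, 4).
Using A_3: Π has equation -24x + 20y + 4z = 180.
Substitute r = (4, 10, 3) + t(-3, -2, 0) into the plane: 116 + 32t = 180, so t = 2.
Intersection: (4, 10, 3) + 2·(-3, -2, 0) = (-2, 6, 3).

(-2, 6, 3)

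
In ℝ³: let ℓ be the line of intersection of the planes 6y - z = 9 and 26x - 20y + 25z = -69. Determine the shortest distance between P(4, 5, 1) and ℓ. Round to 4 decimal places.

6.1866

Direction of ℓ: (0, 6, -1) × (26, -20, 25) = (130, -26, -156).
A point on ℓ: solving the two plane equations with x = 1 gives (1, 1, -3).
Taking (1, 1, -3) on ℓ with direction v = (130, -26, -156): w = P − (1, 1, -3) = (3, 4, 4), and w × v = (-520, 988, -598).
Distance = |w × v| / |v| = √1604148 / √41912 ≈ 6.1866.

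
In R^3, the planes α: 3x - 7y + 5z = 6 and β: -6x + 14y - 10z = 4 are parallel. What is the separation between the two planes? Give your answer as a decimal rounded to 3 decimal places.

0.878

Rescale β by 1/(-2): 3x - 7y + 5z = -2. Then distance = |6 − (-2)| / √83 ≈ 0.878.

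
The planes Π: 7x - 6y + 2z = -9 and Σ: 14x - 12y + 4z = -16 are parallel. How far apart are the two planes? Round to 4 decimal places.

0.1060

Rescale Σ by 1/2: 7x - 6y + 2z = -8. Then distance = |-9 − (-8)| / √89 ≈ 0.1060.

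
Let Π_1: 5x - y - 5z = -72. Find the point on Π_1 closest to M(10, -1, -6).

Foot = M − λn with λ = (n·M − d)/|n|² = (81 − (-72))/51 = 3.
Foot = (10, -1, -6) − 3·(5, -1, -5) = (-5, 2, 9).

(-5, 2, 9)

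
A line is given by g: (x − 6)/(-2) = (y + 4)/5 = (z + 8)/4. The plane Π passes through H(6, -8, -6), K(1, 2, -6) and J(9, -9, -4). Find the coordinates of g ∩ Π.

(4, 1, -4)

g has direction (-2, 5, 4) through (6, -4, -8).
HK = (-5, 10, 0), HJ = (3, -1, 2); a normal to Π is HK × HJ = (20, 10, -25).
Using H: Π has equation 20x + 10y - 25z = 190.
Substitute r = (6, -4, -8) + t(-2, 5, 4) into the plane: 280 + (-90)t = 190, so t = 1.
Intersection: (6, -4, -8) + 1·(-2, 5, 4) = (4, 1, -4).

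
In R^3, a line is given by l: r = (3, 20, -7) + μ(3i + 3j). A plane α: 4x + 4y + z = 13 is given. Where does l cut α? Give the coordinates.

Substitute r = (3, 20, -7) + t(3, 3, 0) into the plane: 85 + 24t = 13, so t = -3.
Intersection: (3, 20, -7) + (-3)·(3, 3, 0) = (-6, 11, -7).

(-6, 11, -7)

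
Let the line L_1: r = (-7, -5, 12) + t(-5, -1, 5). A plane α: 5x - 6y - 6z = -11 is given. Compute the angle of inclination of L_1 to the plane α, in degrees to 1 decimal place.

44.2

sin θ = |n·v| / (|n||v|) = |-49| / (√97 · √51) = 0.69667.
θ ≈ 44.2°.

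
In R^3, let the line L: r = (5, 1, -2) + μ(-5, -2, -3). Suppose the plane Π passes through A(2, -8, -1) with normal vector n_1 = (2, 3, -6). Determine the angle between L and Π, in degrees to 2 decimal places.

2.66

Π: n_1·r = n_1·A gives 2x + 3y - 6z = -14.
sin θ = |n·v| / (|n||v|) = |2| / (√49 · √38) = 0.04635.
θ ≈ 2.66°.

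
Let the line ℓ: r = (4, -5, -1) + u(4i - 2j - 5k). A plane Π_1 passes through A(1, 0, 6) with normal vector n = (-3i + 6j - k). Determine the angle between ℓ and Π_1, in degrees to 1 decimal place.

24.7

Π_1: n·r = n·A gives -3x + 6y - z = -9.
sin θ = |n·v| / (|n||v|) = |-19| / (√46 · √45) = 0.41761.
θ ≈ 24.7°.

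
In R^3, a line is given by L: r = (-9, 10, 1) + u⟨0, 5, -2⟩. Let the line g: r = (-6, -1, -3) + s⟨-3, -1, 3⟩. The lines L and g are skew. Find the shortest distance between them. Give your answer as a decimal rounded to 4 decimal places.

4.1955

Common perpendicular direction n = (0, 5, -2) × (-3, -1, 3) = (13, 6, 15).
With w = (-6, -1, -3) − (-9, 10, 1) = (3, -11, -4), w · n = -87.
Distance = |w · n| / |n| = |-87| / √430 ≈ 4.1955.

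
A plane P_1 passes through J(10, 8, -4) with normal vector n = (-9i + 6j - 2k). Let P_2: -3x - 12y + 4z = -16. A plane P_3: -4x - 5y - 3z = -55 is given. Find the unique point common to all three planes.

(4, 3, 8)

P_1: n·r = n·J gives -9x + 6y - 2z = -34.
Solving the 3×3 linear system -9x + 6y - 2z = -34, -3x - 12y + 4z = -16, -4x - 5y - 3z = -55 (e.g. by elimination or Cramer's rule, determinant = -588) gives (4, 3, 8).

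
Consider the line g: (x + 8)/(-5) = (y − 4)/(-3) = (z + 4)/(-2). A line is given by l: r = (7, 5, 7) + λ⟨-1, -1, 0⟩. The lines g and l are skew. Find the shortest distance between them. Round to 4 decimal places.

1.7321

g has direction (-5, -3, -2) through (-8, 4, -4).
Common perpendicular direction n = (-5, -3, -2) × (-1, -1, 0) = (-2, 2, 2).
With w = (7, 5, 7) − (-8, 4, -4) = (15, 1, 11), w · n = -6.
Distance = |w · n| / |n| = |-6| / √12 ≈ 1.7321.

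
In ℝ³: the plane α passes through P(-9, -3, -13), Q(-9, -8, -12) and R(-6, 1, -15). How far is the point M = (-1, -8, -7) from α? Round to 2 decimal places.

PQ = (0, -5, 1), PR = (3, 4, -2); a normal to α is PQ × PR = (6, 3, 15).
Using P: α has equation 6x + 3y + 15z = -258.
n·M − d = (6)·(-1) + (3)·(-8) + (15)·(-7) − (-258) = 123; |n| = √270.
Distance = |123| / √270 = 123/√270 ≈ 7.49.

7.49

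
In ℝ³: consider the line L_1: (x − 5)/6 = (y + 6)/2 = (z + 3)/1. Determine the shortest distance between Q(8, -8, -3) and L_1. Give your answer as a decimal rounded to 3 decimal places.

L_1 has direction (6, 2, 1) through (5, -6, -3).
Taking (5, -6, -3) on L_1 with direction v = (6, 2, 1): w = Q − (5, -6, -3) = (3, -2, 0), and w × v = (-2, -3, 18).
Distance = |w × v| / |v| = √337 / √41 ≈ 2.867.

2.867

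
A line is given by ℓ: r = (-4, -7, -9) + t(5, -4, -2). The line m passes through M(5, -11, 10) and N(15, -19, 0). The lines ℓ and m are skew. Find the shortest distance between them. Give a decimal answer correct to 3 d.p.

A direction vector for m is N − M = (10, -8, -10).
Common perpendicular direction n = (5, -4, -2) × (10, -8, -10) = (24, 30, 0).
With w = (5, -11, 10) − (-4, -7, -9) = (9, -4, 19), w · n = 96.
Distance = |w · n| / |n| = |96| / √1476 ≈ 2.499.

2.499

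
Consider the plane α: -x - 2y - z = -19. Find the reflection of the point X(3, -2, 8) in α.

λ = (n·X − d)/|n|² = (-7 − (-19))/6 = 2.
Reflection = X − 2λn = (3, -2, 8) − 4·(-1, -2, -1) = (7, 6, 12).

(7, 6, 12)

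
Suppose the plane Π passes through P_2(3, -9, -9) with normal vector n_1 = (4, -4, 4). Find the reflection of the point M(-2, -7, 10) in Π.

Π: n_1·r = n_1·P_2 gives 4x - 4y + 4z = 12.
λ = (n·M − d)/|n|² = (60 − 12)/48 = 1.
Reflection = M − 2λn = (-2, -7, 10) − 2·(4, -4, 4) = (-10, 1, 2).

(-10, 1, 2)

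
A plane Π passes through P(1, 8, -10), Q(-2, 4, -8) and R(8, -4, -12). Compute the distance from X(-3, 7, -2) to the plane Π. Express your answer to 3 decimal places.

5.222

PQ = (-3, -4, 2), PR = (7, -12, -2); a normal to Π is PQ × PR = (32, 8, 64).
Using P: Π has equation 32x + 8y + 64z = -544.
n·X − d = (32)·(-3) + (8)·(7) + (64)·(-2) − (-544) = 376; |n| = √5184.
Distance = |376| / √5184 = 376/√5184 ≈ 5.222.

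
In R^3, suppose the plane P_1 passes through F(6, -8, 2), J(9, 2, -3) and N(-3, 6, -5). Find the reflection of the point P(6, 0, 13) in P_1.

FJ = (3, 10, -5), FN = (-9, 14, -7); a normal to P_1 is FJ × FN = (0, 66, 132).
Using F: P_1 has equation 66y + 132z = -264.
λ = (n·P − d)/|n|² = (1716 − (-264))/21780 = 1/11.
Reflection = P − 2λn = (6, 0, 13) − (2/11)·(0, 66, 132) = (6, -12, -11).

(6, -12, -11)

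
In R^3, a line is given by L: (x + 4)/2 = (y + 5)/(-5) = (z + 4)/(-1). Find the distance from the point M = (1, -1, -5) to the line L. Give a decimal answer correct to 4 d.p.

L has direction (2, -5, -1) through (-4, -5, -4).
Taking (-4, -5, -4) on L with direction v = (2, -5, -1): w = M − (-4, -5, -4) = (5, 4, -1), and w × v = (-9, 3, -33).
Distance = |w × v| / |v| = √1179 / √30 ≈ 6.2690.

6.2690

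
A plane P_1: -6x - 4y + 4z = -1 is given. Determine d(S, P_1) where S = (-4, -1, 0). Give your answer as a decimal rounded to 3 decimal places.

3.517

n·S − d = (-6)·(-4) + (-4)·(-1) + (4)·(0) − (-1) = 29; |n| = √68.
Distance = |29| / √68 = 29/√68 ≈ 3.517.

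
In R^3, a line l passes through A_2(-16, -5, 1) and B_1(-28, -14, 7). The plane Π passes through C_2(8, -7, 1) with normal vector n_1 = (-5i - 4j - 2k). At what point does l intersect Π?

A direction vector for l is B_1 − A_2 = (-12, -9, 6).
Π: n_1·r = n_1·C_2 gives -5x - 4y - 2z = -14.
Substitute r = (-16, -5, 1) + t(-12, -9, 6) into the plane: 98 + 84t = -14, so t = -4/3.
Intersection: (-16, -5, 1) + (-4/3)·(-12, -9, 6) = (0, 7, -7).

(0, 7, -7)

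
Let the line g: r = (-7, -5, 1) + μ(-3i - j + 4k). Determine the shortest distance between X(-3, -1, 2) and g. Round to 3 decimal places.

Taking (-7, -5, 1) on g with direction v = (-3, -1, 4): w = X − (-7, -5, 1) = (4, 4, 1), and w × v = (17, -19, 8).
Distance = |w × v| / |v| = √714 / √26 ≈ 5.240.

5.240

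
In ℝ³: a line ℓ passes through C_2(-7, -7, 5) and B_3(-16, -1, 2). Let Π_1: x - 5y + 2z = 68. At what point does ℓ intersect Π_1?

A direction vector for ℓ is B_3 − C_2 = (-9, 6, -3).
Substitute r = (-7, -7, 5) + t(-9, 6, -3) into the plane: 38 + (-45)t = 68, so t = -2/3.
Intersection: (-7, -7, 5) + (-2/3)·(-9, 6, -3) = (-1, -11, 7).

(-1, -11, 7)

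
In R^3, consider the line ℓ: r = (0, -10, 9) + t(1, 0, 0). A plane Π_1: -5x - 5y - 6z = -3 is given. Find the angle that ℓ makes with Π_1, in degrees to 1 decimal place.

32.6

sin θ = |n·v| / (|n||v|) = |-5| / (√86 · √1) = 0.53916.
θ ≈ 32.6°.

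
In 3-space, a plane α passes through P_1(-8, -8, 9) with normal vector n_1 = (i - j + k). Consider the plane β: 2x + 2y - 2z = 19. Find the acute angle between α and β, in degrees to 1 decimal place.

70.5

α: n_1·r = n_1·P_1 gives x - y + z = 9.
cos θ = |n₁·n₂| / (|n₁||n₂|) = |-2| / (√3 · √12).
θ = arccos(0.33333) ≈ 70.5°.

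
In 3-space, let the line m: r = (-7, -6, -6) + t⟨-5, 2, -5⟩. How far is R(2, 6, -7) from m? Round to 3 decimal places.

14.875

Taking (-7, -6, -6) on m with direction v = (-5, 2, -5): w = R − (-7, -6, -6) = (9, 12, -1), and w × v = (-58, 50, 78).
Distance = |w × v| / |v| = √11948 / √54 ≈ 14.875.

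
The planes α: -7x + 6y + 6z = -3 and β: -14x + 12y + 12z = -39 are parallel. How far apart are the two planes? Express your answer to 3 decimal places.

1.500

Rescale β by 1/2: -7x + 6y + 6z = -39/2. Then distance = |-3 − (-39/2)| / √121 ≈ 1.500.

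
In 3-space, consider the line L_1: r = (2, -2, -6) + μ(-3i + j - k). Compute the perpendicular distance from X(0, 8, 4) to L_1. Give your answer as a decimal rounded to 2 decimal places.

Taking (2, -2, -6) on L_1 with direction v = (-3, 1, -1): w = X − (2, -2, -6) = (-2, 10, 10), and w × v = (-20, -32, 28).
Distance = |w × v| / |v| = √2208 / √11 ≈ 14.17.

14.17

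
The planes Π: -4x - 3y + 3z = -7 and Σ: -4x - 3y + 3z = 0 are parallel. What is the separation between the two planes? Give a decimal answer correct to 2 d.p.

1.20

Same normal n = (-4, -3, 3) with |n| = √34; distance = |-7 − 0| / |n| = 7/√34 ≈ 1.20.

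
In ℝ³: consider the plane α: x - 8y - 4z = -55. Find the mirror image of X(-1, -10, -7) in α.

(-5, 22, 9)

λ = (n·X − d)/|n|² = (107 − (-55))/81 = 2.
Reflection = X − 2λn = (-1, -10, -7) − 4·(1, -8, -4) = (-5, 22, 9).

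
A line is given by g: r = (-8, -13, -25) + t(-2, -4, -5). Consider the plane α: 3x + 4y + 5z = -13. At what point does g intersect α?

Substitute r = (-8, -13, -25) + t(-2, -4, -5) into the plane: -201 + (-47)t = -13, so t = -4.
Intersection: (-8, -13, -25) + (-4)·(-2, -4, -5) = (0, 3, -5).

(0, 3, -5)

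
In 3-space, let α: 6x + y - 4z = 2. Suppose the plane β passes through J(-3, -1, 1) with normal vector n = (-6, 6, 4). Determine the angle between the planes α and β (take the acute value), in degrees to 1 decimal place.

β: n·r = n·J gives -6x + 6y + 4z = 16.
cos θ = |n₁·n₂| / (|n₁||n₂|) = |-46| / (√53 · √88).
θ = arccos(0.67356) ≈ 47.7°.

47.7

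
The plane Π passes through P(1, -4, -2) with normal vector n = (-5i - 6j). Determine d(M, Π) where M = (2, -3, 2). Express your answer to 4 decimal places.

Π: n·r = n·P gives -5x - 6y = 19.
n·M − d = (-5)·(2) + (-6)·(-3) + (0)·(2) − 19 = -11; |n| = √61.
Distance = |-11| / √61 = 11/√61 ≈ 1.4084.

1.4084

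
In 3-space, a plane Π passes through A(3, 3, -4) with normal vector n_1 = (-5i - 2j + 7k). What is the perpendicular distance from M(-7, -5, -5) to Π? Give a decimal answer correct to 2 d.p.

Π: n_1·r = n_1·A gives -5x - 2y + 7z = -49.
n·M − d = (-5)·(-7) + (-2)·(-5) + (7)·(-5) − (-49) = 59; |n| = √78.
Distance = |59| / √78 = 59/√78 ≈ 6.68.

6.68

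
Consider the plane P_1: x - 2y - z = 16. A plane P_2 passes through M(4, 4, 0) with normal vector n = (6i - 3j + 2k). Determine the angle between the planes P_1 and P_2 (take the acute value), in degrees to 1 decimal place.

54.3

P_2: n·r = n·M gives 6x - 3y + 2z = 12.
cos θ = |n₁·n₂| / (|n₁||n₂|) = |10| / (√6 · √49).
θ = arccos(0.58321) ≈ 54.3°.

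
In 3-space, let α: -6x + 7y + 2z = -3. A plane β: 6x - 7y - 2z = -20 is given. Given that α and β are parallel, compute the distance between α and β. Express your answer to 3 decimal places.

Rescale β by 1/(-1): -6x + 7y + 2z = 20. Then distance = |-3 − 20| / √89 ≈ 2.438.

2.438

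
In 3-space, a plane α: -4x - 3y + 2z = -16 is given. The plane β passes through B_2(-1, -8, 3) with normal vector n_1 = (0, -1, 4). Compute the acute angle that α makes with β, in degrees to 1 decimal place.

β: n_1·r = n_1·B_2 gives -y + 4z = 20.
cos θ = |n₁·n₂| / (|n₁||n₂|) = |11| / (√29 · √17).
θ = arccos(0.49542) ≈ 60.3°.

60.3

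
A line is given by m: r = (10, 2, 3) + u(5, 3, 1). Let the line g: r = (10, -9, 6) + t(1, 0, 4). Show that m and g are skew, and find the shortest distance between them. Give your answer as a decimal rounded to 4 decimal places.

Common perpendicular direction n = (5, 3, 1) × (1, 0, 4) = (12, -19, -3).
With w = (10, -9, 6) − (10, 2, 3) = (0, -11, 3), w · n = 200.
Since n ≠ 0 the lines are not parallel, and w · n = 200 ≠ 0 so they do not intersect; hence they are skew.
Distance = |w · n| / |n| = |200| / √514 ≈ 8.8216.

8.8216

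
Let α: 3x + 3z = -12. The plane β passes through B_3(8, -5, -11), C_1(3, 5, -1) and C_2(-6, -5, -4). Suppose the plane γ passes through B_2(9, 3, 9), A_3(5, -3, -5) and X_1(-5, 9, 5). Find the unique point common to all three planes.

(3, -3, -7)

B_3C_1 = (-5, 10, 10), B_3C_2 = (-14, 0, 7); a normal to β is B_3C_1 × B_3C_2 = (70, -105, 140).
Using B_3: β has equation 70x - 105y + 140z = -455.
B_2A_3 = (-4, -6, -14), B_2X_1 = (-14, 6, -4); a normal to γ is B_2A_3 × B_2X_1 = (108, 180, -108).
Using B_2: γ has equation 108x + 180y - 108z = 540.
Solving the 3×3 linear system 3x + 3z = -12, 70x - 105y + 140z = -455, 108x + 180y - 108z = 540 (e.g. by elimination or Cramer's rule, determinant = 30240) gives (3, -3, -7).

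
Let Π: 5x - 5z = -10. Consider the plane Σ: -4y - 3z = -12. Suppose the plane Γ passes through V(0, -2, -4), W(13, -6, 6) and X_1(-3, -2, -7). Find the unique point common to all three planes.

VW = (13, -4, 10), VX_1 = (-3, 0, -3); a normal to Γ is VW × VX_1 = (12, 9, -12).
Using V: Γ has equation 12x + 9y - 12z = 30.
Solving the 3×3 linear system 5x - 5z = -10, -4y - 3z = -12, 12x + 9y - 12z = 30 (e.g. by elimination or Cramer's rule, determinant = 135) gives (-6, 6, -4).

(-6, 6, -4)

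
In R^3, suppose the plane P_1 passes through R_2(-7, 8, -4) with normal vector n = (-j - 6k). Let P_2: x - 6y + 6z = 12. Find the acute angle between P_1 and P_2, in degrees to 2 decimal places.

P_1: n·r = n·R_2 gives -y - 6z = 16.
cos θ = |n₁·n₂| / (|n₁||n₂|) = |-30| / (√37 · √73).
θ = arccos(0.57724) ≈ 54.74°.

54.74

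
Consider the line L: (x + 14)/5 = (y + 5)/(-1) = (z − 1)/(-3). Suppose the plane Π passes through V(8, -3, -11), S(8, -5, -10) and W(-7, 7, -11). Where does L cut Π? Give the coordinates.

L has direction (5, -1, -3) through (-14, -5, 1).
VS = (0, -2, 1), VW = (-15, 10, 0); a normal to Π is VS × VW = (-10, -15, -30).
Using V: Π has equation -10x - 15y - 30z = 295.
Substitute r = (-14, -5, 1) + t(5, -1, -3) into the plane: 185 + 55t = 295, so t = 2.
Intersection: (-14, -5, 1) + 2·(5, -1, -3) = (-4, -7, -5).

(-4, -7, -5)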